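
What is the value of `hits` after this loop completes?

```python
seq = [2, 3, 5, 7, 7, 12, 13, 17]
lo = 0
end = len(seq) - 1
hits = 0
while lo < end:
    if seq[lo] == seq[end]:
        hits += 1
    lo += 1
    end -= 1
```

Count matching pairs from ends
`hits` takes the values: 0 → 1

Answer: 1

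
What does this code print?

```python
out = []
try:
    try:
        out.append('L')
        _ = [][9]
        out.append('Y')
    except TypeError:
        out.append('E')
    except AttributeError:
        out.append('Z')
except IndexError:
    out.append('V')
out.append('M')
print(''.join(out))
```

Execution trace: 'L' (try body) → 'V' (outer except IndexError) → 'M' (after the try/except). Output: LVM

Answer: LVM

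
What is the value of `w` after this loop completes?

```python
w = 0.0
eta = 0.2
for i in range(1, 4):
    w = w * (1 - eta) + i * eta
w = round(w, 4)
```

Moving average with lr=0.2
`w` takes the values: 0.0 → 0.2 → 0.56 → 1.048

Answer: 1.048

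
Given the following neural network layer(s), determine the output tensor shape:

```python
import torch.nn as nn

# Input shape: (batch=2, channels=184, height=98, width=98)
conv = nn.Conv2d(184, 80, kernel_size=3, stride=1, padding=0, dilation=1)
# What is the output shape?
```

Input: (2, 184, 98, 98) -> Output: (2, 80, 96, 96)

Answer: (2, 80, 96, 96)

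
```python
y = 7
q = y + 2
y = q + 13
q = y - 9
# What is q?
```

Trace:
`y = 7` → y = 7
`q = y + 2` → q = 9
`y = q + 13` → y = 22
`q = y - 9` → q = 13
So q = 13

Answer: 13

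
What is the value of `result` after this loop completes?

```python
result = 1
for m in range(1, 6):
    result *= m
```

5! = 120
`result` takes the values: 1 → 2 → 6 → 24 → 120

Answer: 120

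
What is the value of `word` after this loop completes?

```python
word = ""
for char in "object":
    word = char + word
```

Reverse 'object'
`word` takes the values: "" → "o" → "bo" → "jbo" → "ejbo" → "cejbo" → "tcejbo"

Answer: "tcejbo"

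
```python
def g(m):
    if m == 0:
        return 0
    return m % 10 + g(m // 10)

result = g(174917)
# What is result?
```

Sum of digits of 174917: 7 + 1 + 9 + 4 + 7 + 1 = 29

Answer: 29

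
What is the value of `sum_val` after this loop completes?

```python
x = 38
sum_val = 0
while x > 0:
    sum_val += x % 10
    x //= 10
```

Sum digits of 38
`sum_val` takes the values: 0 → 8 → 11

Answer: 11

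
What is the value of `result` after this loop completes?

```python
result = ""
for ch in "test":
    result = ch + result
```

Reverse 'test'
`result` takes the values: "" → "t" → "et" → "set" → "tset"

Answer: "tset"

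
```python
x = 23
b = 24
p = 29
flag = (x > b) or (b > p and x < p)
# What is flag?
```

Trace:
`x = 23` → x = 23
`b = 24` → b = 24
`p = 29` → p = 29
`flag = (x > b) or (b > p and x < p)` → flag = False
So flag = False

Answer: False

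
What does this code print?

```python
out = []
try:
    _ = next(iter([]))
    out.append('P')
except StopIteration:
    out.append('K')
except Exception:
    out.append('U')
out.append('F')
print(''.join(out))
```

Execution trace: 'K' (except StopIteration) → 'F' (after the try/except). Output: KF

Answer: KF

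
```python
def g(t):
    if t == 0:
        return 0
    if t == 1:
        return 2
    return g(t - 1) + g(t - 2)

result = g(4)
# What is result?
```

Build up from base cases: g(0)=0, g(1)=2, g(2)=2, g(3)=4, g(4)=6

Answer: 6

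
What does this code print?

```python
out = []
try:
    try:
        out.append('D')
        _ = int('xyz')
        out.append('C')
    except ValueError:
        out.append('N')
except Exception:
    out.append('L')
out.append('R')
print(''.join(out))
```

Execution trace: 'D' (inner try body) → 'N' (inner except ValueError) → 'R' (after the try/except). Output: DNR

Answer: DNR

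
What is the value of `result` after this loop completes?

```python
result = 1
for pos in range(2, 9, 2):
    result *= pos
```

Product of even numbers 2 to 8
`result` takes the values: 1 → 2 → 8 → 48 → 384

Answer: 384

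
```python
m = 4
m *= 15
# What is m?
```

Trace:
`m = 4` → m = 4
`m *= 15` → m = 60
So m = 60

Answer: 60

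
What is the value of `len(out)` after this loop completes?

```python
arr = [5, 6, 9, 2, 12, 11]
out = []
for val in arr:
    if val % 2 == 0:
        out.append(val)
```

Count even numbers in [5, 6, 9, 2, 12, 11]
`out` takes the values: [] → [6] → [6, 2] → [6, 2, 12]
So `len(out)` = 3

Answer: 3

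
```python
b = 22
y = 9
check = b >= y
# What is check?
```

Trace:
`b = 22` → b = 22
`y = 9` → y = 9
`check = b >= y` → check = True
So check = True

Answer: True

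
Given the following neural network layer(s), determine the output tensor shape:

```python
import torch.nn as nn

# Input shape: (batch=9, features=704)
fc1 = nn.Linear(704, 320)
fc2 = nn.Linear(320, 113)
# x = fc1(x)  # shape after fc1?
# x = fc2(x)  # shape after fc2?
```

Input: (9, 704) -> after fc1: (9, 320) -> Output: (9, 113)

Answer: (9, 113)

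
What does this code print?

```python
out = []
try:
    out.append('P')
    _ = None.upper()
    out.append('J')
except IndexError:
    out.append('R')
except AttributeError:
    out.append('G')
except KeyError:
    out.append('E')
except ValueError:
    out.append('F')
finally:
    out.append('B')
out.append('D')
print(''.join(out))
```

Execution trace: 'P' (try body) → 'G' (except AttributeError) → 'B' (finally) → 'D' (after the try/except). Output: PGBD

Answer: PGBD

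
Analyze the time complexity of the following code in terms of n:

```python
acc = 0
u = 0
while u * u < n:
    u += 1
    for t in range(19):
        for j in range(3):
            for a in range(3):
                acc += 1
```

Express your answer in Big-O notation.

Each loop level contributes: √n × 1 × 1 × 1. Multiplying the contributions gives O(√n).

Answer: O(√n)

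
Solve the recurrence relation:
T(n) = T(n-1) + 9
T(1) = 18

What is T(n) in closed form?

Unrolling: T(n) = T(1) + 9·(n-1) = 18 + 9(n-1) = 9n + 9.

Answer: T(n) = 9n + 9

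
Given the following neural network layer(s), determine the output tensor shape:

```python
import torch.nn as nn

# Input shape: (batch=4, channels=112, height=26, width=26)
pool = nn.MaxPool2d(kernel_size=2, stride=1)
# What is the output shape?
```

Input: (4, 112, 26, 26) -> Output: (4, 112, 25, 25)

Answer: (4, 112, 25, 25)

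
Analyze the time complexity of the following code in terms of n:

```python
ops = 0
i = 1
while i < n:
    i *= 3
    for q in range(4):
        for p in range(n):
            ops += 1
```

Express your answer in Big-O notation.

Each loop level contributes: log n × 1 × n. Multiplying the contributions gives O(n log n).

Answer: O(n log n)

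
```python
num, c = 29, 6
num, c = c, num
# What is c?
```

Trace:
`num, c = 29, 6` → num = 29; c = 6
`num, c = c, num` → num = 6; c = 29
So c = 29

Answer: 29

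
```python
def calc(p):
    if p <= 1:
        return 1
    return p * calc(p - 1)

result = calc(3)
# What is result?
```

calc(3) = 3 * 2 * 1 = 6

Answer: 6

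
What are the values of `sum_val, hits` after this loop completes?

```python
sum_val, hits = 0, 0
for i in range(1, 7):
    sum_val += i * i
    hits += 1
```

Sum of squares and count
`sum_val, hits` takes the values: (0, 0) → (1, 0) → (1, 1) → (5, 1) → (5, 2) → (14, 2) → (14, 3) → (30, 3) → (30, 4) → (55, 4) → (55, 5) → (91, 5) → (91, 6)

Answer: 91, 6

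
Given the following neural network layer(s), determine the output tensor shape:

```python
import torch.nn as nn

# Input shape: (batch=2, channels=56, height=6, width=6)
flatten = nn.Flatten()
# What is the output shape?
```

Input: (2, 56, 6, 6) -> Output: (2, 2016)

Answer: (2, 2016)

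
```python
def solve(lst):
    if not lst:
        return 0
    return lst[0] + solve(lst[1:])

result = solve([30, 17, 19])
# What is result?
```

30 + 17 + 19 + 0 = 66

Answer: 66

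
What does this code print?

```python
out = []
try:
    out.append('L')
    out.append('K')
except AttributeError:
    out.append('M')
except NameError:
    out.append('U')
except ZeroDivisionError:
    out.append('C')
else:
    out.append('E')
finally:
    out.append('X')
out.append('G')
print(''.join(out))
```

Execution trace: 'L' (try body) → 'K' (try body, no exception) → 'E' (else) → 'X' (finally) → 'G' (after the try/except). Output: LKEXG

Answer: LKEXG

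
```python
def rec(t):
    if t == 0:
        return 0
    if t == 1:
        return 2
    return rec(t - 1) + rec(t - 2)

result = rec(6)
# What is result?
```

Build up from base cases: rec(0)=0, rec(1)=2, rec(2)=2, rec(3)=4, rec(4)=6, rec(5)=10, rec(6)=16

Answer: 16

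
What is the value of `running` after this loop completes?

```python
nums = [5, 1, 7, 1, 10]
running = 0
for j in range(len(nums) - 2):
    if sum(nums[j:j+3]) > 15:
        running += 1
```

Count windows with sum > 15
`running` takes the values: 0 → 1

Answer: 1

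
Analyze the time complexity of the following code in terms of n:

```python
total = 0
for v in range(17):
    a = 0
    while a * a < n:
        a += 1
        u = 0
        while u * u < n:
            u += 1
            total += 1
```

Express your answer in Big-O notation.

Each loop level contributes: 1 × √n × √n. Multiplying the contributions gives O(n).

Answer: O(n)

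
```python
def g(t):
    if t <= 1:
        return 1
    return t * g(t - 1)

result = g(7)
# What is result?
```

g(7) = 7 * 6 * 5 * 4 * 3 * 2 * 1 = 5040

Answer: 5040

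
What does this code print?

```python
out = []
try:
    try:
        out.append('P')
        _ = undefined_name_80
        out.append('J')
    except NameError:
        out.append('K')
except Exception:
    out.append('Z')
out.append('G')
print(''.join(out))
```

Execution trace: 'P' (inner try body) → 'K' (inner except NameError) → 'G' (after the try/except). Output: PKG

Answer: PKG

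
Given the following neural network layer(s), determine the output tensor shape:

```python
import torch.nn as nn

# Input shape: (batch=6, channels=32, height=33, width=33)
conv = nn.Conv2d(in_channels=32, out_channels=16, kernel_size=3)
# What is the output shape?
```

Input: (6, 32, 33, 33) -> Output: (6, 16, 31, 31)

Answer: (6, 16, 31, 31)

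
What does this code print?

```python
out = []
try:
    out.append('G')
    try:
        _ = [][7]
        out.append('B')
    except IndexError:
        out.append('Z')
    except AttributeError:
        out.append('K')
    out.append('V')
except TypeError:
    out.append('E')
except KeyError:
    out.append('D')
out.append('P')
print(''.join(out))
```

Execution trace: 'G' (try body) → 'Z' (inner except IndexError) → 'V' (try body, no exception) → 'P' (after the try/except). Output: GZVP

Answer: GZVP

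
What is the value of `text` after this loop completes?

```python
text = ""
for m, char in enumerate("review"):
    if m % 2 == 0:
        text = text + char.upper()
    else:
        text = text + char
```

Uppercase even positions in 'review'
`text` takes the values: "" → "R" → "Re" → "ReV" → "ReVi" → "ReViE" → "ReViEw"

Answer: "ReViEw"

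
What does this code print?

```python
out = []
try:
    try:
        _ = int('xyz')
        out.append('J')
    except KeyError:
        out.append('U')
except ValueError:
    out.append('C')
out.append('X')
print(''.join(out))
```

Execution trace: 'C' (outer except ValueError) → 'X' (after the try/except). Output: CX

Answer: CX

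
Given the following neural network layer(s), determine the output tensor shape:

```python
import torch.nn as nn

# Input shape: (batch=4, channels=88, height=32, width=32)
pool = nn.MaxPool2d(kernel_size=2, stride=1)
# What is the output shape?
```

Input: (4, 88, 32, 32) -> Output: (4, 88, 31, 31)

Answer: (4, 88, 31, 31)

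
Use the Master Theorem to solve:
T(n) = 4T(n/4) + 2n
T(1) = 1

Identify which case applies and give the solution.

a=4, b=4, f(n)=2n. log_4(4) = 1. Since c=1 = 1, Case 2 applies: T(n) = Θ(n^log_b(a) · log n) = O(n log n).

Answer: O(n log n) - Case 2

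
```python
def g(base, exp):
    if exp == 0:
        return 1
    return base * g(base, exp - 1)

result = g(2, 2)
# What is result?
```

g(2, 2) = 2 * 2 = 4

Answer: 4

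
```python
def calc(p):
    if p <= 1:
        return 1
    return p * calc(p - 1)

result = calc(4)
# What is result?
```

calc(4) = 4 * 3 * 2 * 1 = 24

Answer: 24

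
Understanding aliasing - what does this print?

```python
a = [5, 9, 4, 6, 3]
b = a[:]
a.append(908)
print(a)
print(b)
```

Key concept: slice [:] creates copy.
Step by step:
`a = [5, 9, 4, 6, 3]` → a = [5, 9, 4, 6, 3]
`b = a[:]` → b = [5, 9, 4, 6, 3]
`a.append(908)` → a = [5, 9, 4, 6, 3, 908]
`print(a)` → prints [5, 9, 4, 6, 3, 908]
`print(b)` → prints [5, 9, 4, 6, 3]

Answer:
[5, 9, 4, 6, 3, 908]
[5, 9, 4, 6, 3]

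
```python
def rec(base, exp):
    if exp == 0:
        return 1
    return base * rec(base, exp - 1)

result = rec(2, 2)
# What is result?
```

rec(2, 2) = 2 * 2 = 4

Answer: 4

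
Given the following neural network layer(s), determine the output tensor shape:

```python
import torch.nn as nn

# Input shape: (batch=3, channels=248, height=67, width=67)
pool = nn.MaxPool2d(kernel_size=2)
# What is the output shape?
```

Input: (3, 248, 67, 67) -> Output: (3, 248, 33, 33)

Answer: (3, 248, 33, 33)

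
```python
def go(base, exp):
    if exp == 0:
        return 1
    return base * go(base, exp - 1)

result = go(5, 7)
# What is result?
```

go(5, 7) = 5 * 5 * 5 * 5 * 5 * 5 * 5 = 78125

Answer: 78125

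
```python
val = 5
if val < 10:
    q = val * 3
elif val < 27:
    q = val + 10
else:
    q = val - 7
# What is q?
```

Trace:
`val = 5` → val = 5
`if val < 10: ...` → val < 10 is True → q = 15
So q = 15

Answer: 15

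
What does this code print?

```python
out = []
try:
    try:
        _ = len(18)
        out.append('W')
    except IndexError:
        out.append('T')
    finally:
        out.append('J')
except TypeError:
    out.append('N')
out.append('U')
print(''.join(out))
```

Execution trace: 'J' (finally) → 'N' (outer except TypeError) → 'U' (after the try/except). Output: JNU

Answer: JNU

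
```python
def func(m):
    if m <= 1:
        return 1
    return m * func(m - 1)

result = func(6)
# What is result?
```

func(6) = 6 * 5 * 4 * 3 * 2 * 1 = 720

Answer: 720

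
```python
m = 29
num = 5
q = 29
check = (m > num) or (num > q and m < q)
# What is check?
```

Trace:
`m = 29` → m = 29
`num = 5` → num = 5
`q = 29` → q = 29
`check = (m > num) or (num > q and m < q)` → check = True
So check = True

Answer: True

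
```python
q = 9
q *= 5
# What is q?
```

Trace:
`q = 9` → q = 9
`q *= 5` → q = 45
So q = 45

Answer: 45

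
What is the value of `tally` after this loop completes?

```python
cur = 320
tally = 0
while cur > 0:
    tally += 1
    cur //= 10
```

Count digits by repeated division by 10
`tally` takes the values: 0 → 1 → 2 → 3

Answer: 3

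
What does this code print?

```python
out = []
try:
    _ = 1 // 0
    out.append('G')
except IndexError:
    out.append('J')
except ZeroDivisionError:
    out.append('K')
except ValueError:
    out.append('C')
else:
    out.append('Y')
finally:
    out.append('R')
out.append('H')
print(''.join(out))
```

Execution trace: 'K' (except ZeroDivisionError) → 'R' (finally) → 'H' (after the try/except). Output: KRH

Answer: KRH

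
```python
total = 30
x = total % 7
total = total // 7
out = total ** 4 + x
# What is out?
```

Trace:
`total = 30` → total = 30
`x = total % 7` → x = 2
`total = total // 7` → total = 4
`out = total ** 4 + x` → out = 258
So out = 258

Answer: 258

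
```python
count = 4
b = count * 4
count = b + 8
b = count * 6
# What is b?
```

Trace:
`count = 4` → count = 4
`b = count * 4` → b = 16
`count = b + 8` → count = 24
`b = count * 6` → b = 144
So b = 144

Answer: 144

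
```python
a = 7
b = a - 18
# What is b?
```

Trace:
`a = 7` → a = 7
`b = a - 18` → b = -11
So b = -11

Answer: -11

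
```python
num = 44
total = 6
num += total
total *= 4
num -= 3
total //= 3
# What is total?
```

Trace:
`num = 44` → num = 44
`total = 6` → total = 6
`num += total` → num = 50
`total *= 4` → total = 24
`num -= 3` → num = 47
`total //= 3` → total = 8
So total = 8

Answer: 8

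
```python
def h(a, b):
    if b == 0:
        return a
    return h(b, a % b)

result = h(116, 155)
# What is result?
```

h(116, 155) -> h(155, 116) -> h(116, 39) -> h(39, 38) -> h(38, 1) -> h(1, 0) -> 1

Answer: 1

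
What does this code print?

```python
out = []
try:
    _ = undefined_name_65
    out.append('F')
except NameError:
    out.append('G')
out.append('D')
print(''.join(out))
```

Execution trace: 'G' (except NameError) → 'D' (after the try/except). Output: GD

Answer: GD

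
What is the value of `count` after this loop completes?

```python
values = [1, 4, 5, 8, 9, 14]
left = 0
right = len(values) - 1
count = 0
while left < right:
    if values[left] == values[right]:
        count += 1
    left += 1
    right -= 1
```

Count matching pairs from ends
`count` takes the values: 0

Answer: 0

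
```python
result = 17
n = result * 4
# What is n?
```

Trace:
`result = 17` → result = 17
`n = result * 4` → n = 68
So n = 68

Answer: 68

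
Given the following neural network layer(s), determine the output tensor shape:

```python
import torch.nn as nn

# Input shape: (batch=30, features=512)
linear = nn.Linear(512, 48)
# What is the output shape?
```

Input: (30, 512) -> Output: (30, 48)

Answer: (30, 48)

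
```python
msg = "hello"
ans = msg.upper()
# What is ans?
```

Trace:
`msg = "hello"` → msg = 'hello'
`ans = msg.upper()` → ans = 'HELLO'
So ans = 'HELLO'

Answer: 'HELLO'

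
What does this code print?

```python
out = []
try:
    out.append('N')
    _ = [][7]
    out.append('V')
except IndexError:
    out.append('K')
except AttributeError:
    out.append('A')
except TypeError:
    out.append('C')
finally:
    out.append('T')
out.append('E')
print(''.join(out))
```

Execution trace: 'N' (try body) → 'K' (except IndexError) → 'T' (finally) → 'E' (after the try/except). Output: NKTE

Answer: NKTE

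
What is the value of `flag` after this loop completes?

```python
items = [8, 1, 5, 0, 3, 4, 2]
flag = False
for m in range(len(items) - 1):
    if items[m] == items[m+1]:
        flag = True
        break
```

Check consecutive duplicates in [8, 1, 5, 0, 3, 4, 2]
`flag` takes the values: False

Answer: False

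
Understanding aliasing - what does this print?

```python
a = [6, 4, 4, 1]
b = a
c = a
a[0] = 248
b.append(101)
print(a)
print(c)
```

Key concept: multiple aliases.
Step by step:
`a = [6, 4, 4, 1]` → a = [6, 4, 4, 1]
`b = a` → b = [6, 4, 4, 1] (same object as a)
`c = a` → c = [6, 4, 4, 1] (same object as a, b)
`a[0] = 248` → a = [248, 4, 4, 1] (same object as b, c); b = [248, 4, 4, 1] (same object as a, c); c = [248, 4, 4, 1] (same object as a, b)
`b.append(101)` → a = [248, 4, 4, 1, 101] (same object as b, c); b = [248, 4, 4, 1, 101] (same object as a, c); c = [248, 4, 4, 1, 101] (same object as a, b)
`print(a)` → prints [248, 4, 4, 1, 101]
`print(c)` → prints [248, 4, 4, 1, 101]

Answer:
[248, 4, 4, 1, 101]
[248, 4, 4, 1, 101]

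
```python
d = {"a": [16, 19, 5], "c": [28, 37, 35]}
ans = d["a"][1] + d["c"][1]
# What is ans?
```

Trace:
`d = {"a": [16, 19, 5], "c": [28, 37, 35]}` → d = {'a': [16, 19, 5], 'c': [28, 37, 35]}
`ans = d["a"][1] + d["c"][1]` → ans = 56
So ans = 56

Answer: 56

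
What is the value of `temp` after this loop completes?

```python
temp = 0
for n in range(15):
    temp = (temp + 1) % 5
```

Increment mod 5, 15 times = 0
`temp` takes the values: 0 → 1 → 2 → 3 → 4 → 0 → 1 → 2 → 3 → 4 → 0 → 1 → 2 → 3 → 4 → 0

Answer: 0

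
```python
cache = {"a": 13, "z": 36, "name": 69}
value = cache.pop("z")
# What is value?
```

Trace:
`cache = {"a": 13, "z": 36, "name": 69}` → cache = {'a': 13, 'z': 36, 'name': 69}
`value = cache.pop("z")` → cache = {'a': 13, 'name': 69}; value = 36
So value = 36

Answer: 36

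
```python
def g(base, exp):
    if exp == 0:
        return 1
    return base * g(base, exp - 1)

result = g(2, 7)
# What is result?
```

g(2, 7) = 2 * 2 * 2 * 2 * 2 * 2 * 2 = 128

Answer: 128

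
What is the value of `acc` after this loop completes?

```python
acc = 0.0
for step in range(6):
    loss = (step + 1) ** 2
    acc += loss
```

Sum of squared losses 1² + 2² + ... + 6²
`acc` takes the values: 0.0 → 1.0 → 5.0 → 14.0 → 30.0 → 55.0 → 91.0

Answer: 91.0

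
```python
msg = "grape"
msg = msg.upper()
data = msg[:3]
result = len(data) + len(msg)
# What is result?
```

Trace:
`msg = "grape"` → msg = 'grape'
`msg = msg.upper()` → msg = 'GRAPE'
`data = msg[:3]` → data = 'GRA'
`result = len(data) + len(msg)` → result = 8
So result = 8

Answer: 8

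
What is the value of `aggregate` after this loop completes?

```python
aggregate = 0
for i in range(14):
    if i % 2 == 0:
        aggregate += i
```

Sum of even numbers 0 to 13
`aggregate` takes the values: 0 → 2 → 6 → 12 → 20 → 30 → 42

Answer: 42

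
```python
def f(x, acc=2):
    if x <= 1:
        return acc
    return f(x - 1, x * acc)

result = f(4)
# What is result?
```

Accumulator trace (n, acc): (4, 2) -> (3, 8) -> (2, 24) -> (1, 48) -> return 48

Answer: 48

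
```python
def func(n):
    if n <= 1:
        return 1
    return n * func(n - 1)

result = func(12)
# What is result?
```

func(12) = 12 * 11 * 10 * 9 * 8 * 7 * 6 * 5 * 4 * 3 * 2 * 1 = 479001600

Answer: 479001600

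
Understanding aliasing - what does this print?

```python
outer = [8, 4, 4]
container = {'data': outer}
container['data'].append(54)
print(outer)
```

Key concept: dict holds reference to list.
Step by step:
`outer = [8, 4, 4]` → outer = [8, 4, 4]
`container = {'data': outer}` → container = {'data': [8, 4, 4]}
`container['data'].append(54)` → outer = [8, 4, 4, 54]; container = {'data': [8, 4, 4, 54]}
`print(outer)` → prints [8, 4, 4, 54]

Answer: [8, 4, 4, 54]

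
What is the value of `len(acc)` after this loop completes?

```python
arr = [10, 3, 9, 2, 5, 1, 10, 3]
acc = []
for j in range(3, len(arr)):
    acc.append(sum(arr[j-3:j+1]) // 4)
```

Number of 4-element averages
`acc` takes the values: [] → [6] → [6, 4] → [6, 4, 4] → [6, 4, 4, 4] → [6, 4, 4, 4, 4]
So `len(acc)` = 5

Answer: 5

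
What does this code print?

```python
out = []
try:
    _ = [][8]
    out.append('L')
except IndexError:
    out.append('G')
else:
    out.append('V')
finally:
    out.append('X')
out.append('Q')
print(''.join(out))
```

Execution trace: 'G' (except IndexError) → 'X' (finally) → 'Q' (after the try/except). Output: GXQ

Answer: GXQ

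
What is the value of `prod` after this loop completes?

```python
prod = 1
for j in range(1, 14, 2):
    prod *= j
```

Product of 1, 3, 5, ... up to 13
`prod` takes the values: 1 → 3 → 15 → 105 → 945 → 10395 → 135135

Answer: 135135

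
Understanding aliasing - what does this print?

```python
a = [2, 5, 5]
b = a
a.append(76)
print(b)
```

Key concept: basic list aliasing.
Step by step:
`a = [2, 5, 5]` → a = [2, 5, 5]
`b = a` → b = [2, 5, 5] (same object as a)
`a.append(76)` → a = [2, 5, 5, 76] (same object as b); b = [2, 5, 5, 76] (same object as a)
`print(b)` → prints [2, 5, 5, 76]

Answer: [2, 5, 5, 76]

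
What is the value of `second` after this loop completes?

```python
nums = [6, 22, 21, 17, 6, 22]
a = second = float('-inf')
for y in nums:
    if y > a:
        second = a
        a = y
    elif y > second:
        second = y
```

Second largest (with repeats) in [6, 22, 21, 17, 6, 22]
`second` takes the values: -inf → 6 → 21 → 22

Answer: 22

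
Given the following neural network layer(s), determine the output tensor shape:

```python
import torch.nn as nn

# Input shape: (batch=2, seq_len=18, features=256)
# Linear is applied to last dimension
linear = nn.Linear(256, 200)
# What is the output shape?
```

Input: (2, 18, 256) -> Output: (2, 18, 200)

Answer: (2, 18, 200)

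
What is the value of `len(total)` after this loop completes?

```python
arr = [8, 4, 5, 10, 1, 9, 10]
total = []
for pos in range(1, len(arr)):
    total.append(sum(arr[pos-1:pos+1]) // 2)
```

Number of 2-element averages
`total` takes the values: [] → [6] → [6, 4] → [6, 4, 7] → [6, 4, 7, 5] → [6, 4, 7, 5, 5] → [6, 4, 7, 5, 5, 9]
So `len(total)` = 6

Answer: 6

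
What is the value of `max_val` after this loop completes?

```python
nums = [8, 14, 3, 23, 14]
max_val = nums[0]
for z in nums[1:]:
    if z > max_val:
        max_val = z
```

Maximum of [8, 14, 3, 23, 14]
`max_val` takes the values: 8 → 14 → 23

Answer: 23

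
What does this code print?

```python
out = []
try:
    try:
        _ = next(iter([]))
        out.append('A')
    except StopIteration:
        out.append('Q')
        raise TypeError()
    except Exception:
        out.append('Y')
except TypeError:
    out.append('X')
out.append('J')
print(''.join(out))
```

Execution trace: 'Q' (inner except StopIteration) → 'X' (outer except TypeError) → 'J' (after the try/except). Output: QXJ

Answer: QXJ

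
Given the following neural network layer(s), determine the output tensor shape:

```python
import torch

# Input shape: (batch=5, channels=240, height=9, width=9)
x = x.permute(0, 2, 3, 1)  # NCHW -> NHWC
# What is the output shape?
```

Input: (5, 240, 9, 9) -> Output: (5, 9, 9, 240)

Answer: (5, 9, 9, 240)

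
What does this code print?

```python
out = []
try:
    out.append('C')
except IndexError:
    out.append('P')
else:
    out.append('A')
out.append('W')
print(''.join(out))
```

Execution trace: 'C' (try body, no exception) → 'A' (else) → 'W' (after the try/except). Output: CAW

Answer: CAW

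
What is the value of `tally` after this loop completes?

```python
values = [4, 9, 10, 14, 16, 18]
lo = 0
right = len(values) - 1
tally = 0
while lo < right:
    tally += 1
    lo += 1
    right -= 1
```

Iterations until pointers meet (list length 6)
`tally` takes the values: 0 → 1 → 2 → 3

Answer: 3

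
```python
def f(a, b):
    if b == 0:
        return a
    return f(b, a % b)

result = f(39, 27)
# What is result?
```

f(39, 27) -> f(27, 12) -> f(12, 3) -> f(3, 0) -> 3

Answer: 3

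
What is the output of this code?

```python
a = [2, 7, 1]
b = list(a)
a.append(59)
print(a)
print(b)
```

Key concept: list() constructor creates copy.
Step by step:
`a = [2, 7, 1]` → a = [2, 7, 1]
`b = list(a)` → b = [2, 7, 1]
`a.append(59)` → a = [2, 7, 1, 59]
`print(a)` → prints [2, 7, 1, 59]
`print(b)` → prints [2, 7, 1]

Answer:
[2, 7, 1, 59]
[2, 7, 1]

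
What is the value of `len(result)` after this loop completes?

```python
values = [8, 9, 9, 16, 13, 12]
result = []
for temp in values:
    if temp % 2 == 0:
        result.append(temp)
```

Count even numbers in [8, 9, 9, 16, 13, 12]
`result` takes the values: [] → [8] → [8, 16] → [8, 16, 12]
So `len(result)` = 3

Answer: 3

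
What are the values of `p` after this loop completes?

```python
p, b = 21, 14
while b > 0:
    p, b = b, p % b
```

GCD of 21 and 14
`p` takes the values: 21 → 14 → 7

Answer: 7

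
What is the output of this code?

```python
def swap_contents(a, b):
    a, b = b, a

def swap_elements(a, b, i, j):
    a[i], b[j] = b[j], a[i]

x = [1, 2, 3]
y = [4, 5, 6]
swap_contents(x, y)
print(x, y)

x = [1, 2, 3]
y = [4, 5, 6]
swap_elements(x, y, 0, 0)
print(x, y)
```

Key concept: parameter rebinding vs mutation.
Step by step:
`x = [1, 2, 3]` → x = [1, 2, 3]
`y = [4, 5, 6]` → y = [4, 5, 6]
`swap_contents(x, y)` → no visible change to tracked variables
`print(x, y)` → prints [1, 2, 3] [4, 5, 6]
`x = [1, 2, 3]` → x = [1, 2, 3]
`y = [4, 5, 6]` → y = [4, 5, 6]
`swap_elements(x, y, 0, 0)` → x = [4, 2, 3]; y = [1, 5, 6]
`print(x, y)` → prints [4, 2, 3] [1, 5, 6]

Answer:
[1, 2, 3] [4, 5, 6]
[4, 2, 3] [1, 5, 6]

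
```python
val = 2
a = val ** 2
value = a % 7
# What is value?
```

Trace:
`val = 2` → val = 2
`a = val ** 2` → a = 4
`value = a % 7` → value = 4
So value = 4

Answer: 4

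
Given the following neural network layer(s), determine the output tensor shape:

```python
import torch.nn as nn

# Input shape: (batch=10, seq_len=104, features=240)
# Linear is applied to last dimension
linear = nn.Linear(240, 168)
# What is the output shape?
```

Input: (10, 104, 240) -> Output: (10, 104, 168)

Answer: (10, 104, 168)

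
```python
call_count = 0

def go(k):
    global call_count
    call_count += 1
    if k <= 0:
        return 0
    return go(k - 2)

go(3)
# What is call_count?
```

Linear recursion stepping by 2: 3 calls from k=3 down to ≤0.

Answer: 3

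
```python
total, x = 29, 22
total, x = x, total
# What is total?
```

Trace:
`total, x = 29, 22` → total = 29; x = 22
`total, x = x, total` → total = 22; x = 29
So total = 22

Answer: 22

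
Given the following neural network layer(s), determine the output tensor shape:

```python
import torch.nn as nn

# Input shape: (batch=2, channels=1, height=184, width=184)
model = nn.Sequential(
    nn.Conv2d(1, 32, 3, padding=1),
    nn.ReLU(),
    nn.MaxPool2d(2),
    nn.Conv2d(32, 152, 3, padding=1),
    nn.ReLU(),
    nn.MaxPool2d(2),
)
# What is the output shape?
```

Input: (2, 1, 184, 184) -> after first Conv2d: (2, 32, 184, 184) -> after first MaxPool2d: (2, 32, 92, 92) -> after second Conv2d: (2, 152, 92, 92) -> Output: (2, 152, 46, 46)

Answer: (2, 152, 46, 46)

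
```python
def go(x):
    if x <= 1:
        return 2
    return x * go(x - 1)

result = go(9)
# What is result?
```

go(9) = 9 * 8 * 7 * 6 * 5 * 4 * 3 * 2 * 2 = 725760

Answer: 725760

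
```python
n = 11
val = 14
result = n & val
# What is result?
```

Trace:
`n = 11` → n = 11
`val = 14` → val = 14
`result = n & val` → result = 10
So result = 10

Answer: 10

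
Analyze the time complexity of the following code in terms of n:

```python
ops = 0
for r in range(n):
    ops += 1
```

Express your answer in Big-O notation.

Each loop level contributes: n. Multiplying the contributions gives O(n).

Answer: O(n)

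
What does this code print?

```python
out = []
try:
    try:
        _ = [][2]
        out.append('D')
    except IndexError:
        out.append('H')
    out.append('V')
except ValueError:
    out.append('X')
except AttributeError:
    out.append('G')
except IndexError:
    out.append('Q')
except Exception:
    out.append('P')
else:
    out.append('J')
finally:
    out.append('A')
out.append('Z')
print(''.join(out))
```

Execution trace: 'H' (inner except IndexError) → 'V' (try body, no exception) → 'J' (else) → 'A' (finally) → 'Z' (after the try/except). Output: HVJAZ

Answer: HVJAZ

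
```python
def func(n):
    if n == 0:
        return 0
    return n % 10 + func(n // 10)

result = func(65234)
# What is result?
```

Sum of digits of 65234: 4 + 3 + 2 + 5 + 6 = 20

Answer: 20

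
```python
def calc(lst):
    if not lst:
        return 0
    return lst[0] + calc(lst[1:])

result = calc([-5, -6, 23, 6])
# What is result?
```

(-5) + (-6) + 23 + 6 + 0 = 18

Answer: 18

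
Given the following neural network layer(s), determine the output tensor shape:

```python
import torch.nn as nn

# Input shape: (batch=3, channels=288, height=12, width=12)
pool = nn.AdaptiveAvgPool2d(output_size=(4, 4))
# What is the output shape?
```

Input: (3, 288, 12, 12) -> Output: (3, 288, 4, 4)

Answer: (3, 288, 4, 4)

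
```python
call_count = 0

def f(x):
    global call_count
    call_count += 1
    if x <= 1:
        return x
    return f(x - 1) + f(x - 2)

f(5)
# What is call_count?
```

Calls(x) = 1 + Calls(x-1) + Calls(x-2); Calls(0)=Calls(1)=1. For x=5 this gives 15.

Answer: 15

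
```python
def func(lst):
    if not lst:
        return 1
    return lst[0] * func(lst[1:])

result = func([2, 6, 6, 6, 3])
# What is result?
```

Product over [2, 6, 6, 6, 3] = 2 * 6 * 6 * 6 * 3 = 1296

Answer: 1296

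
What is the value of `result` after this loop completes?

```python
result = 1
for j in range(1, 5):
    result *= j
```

4! = 24
`result` takes the values: 1 → 2 → 6 → 24

Answer: 24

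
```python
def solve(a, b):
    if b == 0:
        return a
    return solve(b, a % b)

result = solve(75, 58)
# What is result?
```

solve(75, 58) -> solve(58, 17) -> solve(17, 7) -> solve(7, 3) -> solve(3, 1) -> solve(1, 0) -> 1

Answer: 1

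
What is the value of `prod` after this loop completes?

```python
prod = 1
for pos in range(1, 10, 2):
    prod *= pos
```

Product of 1, 3, 5, ... up to 9
`prod` takes the values: 1 → 3 → 15 → 105 → 945

Answer: 945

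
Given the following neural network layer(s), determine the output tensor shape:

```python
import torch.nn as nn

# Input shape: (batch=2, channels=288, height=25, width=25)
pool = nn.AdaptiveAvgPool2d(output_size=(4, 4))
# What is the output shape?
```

Input: (2, 288, 25, 25) -> Output: (2, 288, 4, 4)

Answer: (2, 288, 4, 4)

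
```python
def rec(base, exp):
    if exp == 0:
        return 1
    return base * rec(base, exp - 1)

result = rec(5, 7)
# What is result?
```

rec(5, 7) = 5 * 5 * 5 * 5 * 5 * 5 * 5 = 78125

Answer: 78125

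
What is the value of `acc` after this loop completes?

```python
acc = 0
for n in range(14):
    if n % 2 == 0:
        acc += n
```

Sum of even numbers 0 to 13
`acc` takes the values: 0 → 2 → 6 → 12 → 20 → 30 → 42

Answer: 42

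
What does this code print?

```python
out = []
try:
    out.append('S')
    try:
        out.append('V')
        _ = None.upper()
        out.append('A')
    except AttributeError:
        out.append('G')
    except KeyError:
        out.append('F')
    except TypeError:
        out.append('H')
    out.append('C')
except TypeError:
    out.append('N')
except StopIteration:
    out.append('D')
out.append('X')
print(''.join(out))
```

Execution trace: 'S' (try body) → 'V' (inner try body) → 'G' (inner except AttributeError) → 'C' (try body, no exception) → 'X' (after the try/except). Output: SVGCX

Answer: SVGCX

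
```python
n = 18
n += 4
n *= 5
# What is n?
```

Trace:
`n = 18` → n = 18
`n += 4` → n = 22
`n *= 5` → n = 110
So n = 110

Answer: 110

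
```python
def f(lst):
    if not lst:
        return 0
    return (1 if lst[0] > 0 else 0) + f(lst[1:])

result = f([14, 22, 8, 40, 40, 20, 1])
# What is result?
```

Count of positive elements in [14, 22, 8, 40, 40, 20, 1] = 7

Answer: 7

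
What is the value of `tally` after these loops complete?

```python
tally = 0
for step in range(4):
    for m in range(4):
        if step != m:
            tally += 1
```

4² - 4 (exclude diagonal)
`tally` takes the values: 0 → 1 → 2 → 3 → 4 → 5 → 6 → 7 → 8 → 9 → 10 → 11 → 12

Answer: 12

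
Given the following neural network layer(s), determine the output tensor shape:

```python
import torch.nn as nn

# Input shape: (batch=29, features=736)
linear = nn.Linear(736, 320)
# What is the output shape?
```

Input: (29, 736) -> Output: (29, 320)

Answer: (29, 320)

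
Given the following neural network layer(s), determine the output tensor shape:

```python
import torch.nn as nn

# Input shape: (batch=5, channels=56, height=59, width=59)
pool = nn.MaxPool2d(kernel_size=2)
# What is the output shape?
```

Input: (5, 56, 59, 59) -> Output: (5, 56, 29, 29)

Answer: (5, 56, 29, 29)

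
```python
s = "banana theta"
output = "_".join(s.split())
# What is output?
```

Trace:
`s = "banana theta"` → s = 'banana theta'
`output = "_".join(s.split())` → output = 'banana_theta'
So output = 'banana_theta'

Answer: 'banana_theta'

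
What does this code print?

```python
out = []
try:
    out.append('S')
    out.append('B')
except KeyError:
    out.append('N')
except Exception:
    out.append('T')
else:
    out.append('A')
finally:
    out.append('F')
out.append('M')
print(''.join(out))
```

Execution trace: 'S' (try body) → 'B' (try body, no exception) → 'A' (else) → 'F' (finally) → 'M' (after the try/except). Output: SBAFM

Answer: SBAFM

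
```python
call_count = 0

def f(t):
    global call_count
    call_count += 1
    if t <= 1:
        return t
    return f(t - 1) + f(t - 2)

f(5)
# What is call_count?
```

Calls(t) = 1 + Calls(t-1) + Calls(t-2); Calls(0)=Calls(1)=1. For t=5 this gives 15.

Answer: 15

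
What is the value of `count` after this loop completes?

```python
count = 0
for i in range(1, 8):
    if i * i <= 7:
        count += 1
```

Count numbers where i² ≤ 7
`count` takes the values: 0 → 1 → 2

Answer: 2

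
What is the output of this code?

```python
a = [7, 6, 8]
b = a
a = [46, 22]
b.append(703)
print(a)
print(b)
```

Key concept: rebinding vs mutation: a is rebound to a new list, b still points at the original.
Step by step:
`a = [7, 6, 8]` → a = [7, 6, 8]
`b = a` → b = [7, 6, 8] (same object as a)
`a = [46, 22]` → a = [46, 22]
`b.append(703)` → b = [7, 6, 8, 703]
`print(a)` → prints [46, 22]
`print(b)` → prints [7, 6, 8, 703]

Answer:
[46, 22]
[7, 6, 8, 703]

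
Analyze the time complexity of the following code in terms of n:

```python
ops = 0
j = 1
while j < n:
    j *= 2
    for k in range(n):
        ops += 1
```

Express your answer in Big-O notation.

Each loop level contributes: log n × n. Multiplying the contributions gives O(n log n).

Answer: O(n log n)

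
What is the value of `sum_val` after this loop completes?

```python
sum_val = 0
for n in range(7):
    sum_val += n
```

Sum of 0 to 6 = 21
`sum_val` takes the values: 0 → 1 → 3 → 6 → 10 → 15 → 21

Answer: 21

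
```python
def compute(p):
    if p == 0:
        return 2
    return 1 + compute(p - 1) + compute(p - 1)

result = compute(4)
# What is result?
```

compute(p) = 1 + 2·compute(p-1), compute(0)=2. Closed form: (2+1)·2^4 - 1 = 47.

Answer: 47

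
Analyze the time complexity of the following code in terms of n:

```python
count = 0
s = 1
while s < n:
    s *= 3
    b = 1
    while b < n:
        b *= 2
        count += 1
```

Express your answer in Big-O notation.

Each loop level contributes: log n × log n. Multiplying the contributions gives O(log² n).

Answer: O(log² n)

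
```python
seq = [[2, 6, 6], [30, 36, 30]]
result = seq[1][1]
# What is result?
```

Trace:
`seq = [[2, 6, 6], [30, 36, 30]]` → seq = [[2, 6, 6], [30, 36, 30]]
`result = seq[1][1]` → result = 36
So result = 36

Answer: 36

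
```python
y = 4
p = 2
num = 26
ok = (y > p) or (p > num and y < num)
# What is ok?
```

Trace:
`y = 4` → y = 4
`p = 2` → p = 2
`num = 26` → num = 26
`ok = (y > p) or (p > num and y < num)` → ok = True
So ok = True

Answer: True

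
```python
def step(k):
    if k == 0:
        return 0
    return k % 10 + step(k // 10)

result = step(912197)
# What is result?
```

Sum of digits of 912197: 7 + 9 + 1 + 2 + 1 + 9 = 29

Answer: 29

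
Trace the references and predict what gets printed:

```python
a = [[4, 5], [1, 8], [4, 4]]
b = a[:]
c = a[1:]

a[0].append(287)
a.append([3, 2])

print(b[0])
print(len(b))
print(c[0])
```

Key concept: slice with nested mutation.
Step by step:
`a = [[4, 5], [1, 8], [4, 4]]` → a = [[4, 5], [1, 8], [4, 4]]
`b = a[:]` → b = [[4, 5], [1, 8], [4, 4]]
`c = a[1:]` → c = [[1, 8], [4, 4]]
`a[0].append(287)` → a = [[4, 5, 287], [1, 8], [4, 4]]; b = [[4, 5, 287], [1, 8], [4, 4]]
`a.append([3, 2])` → a = [[4, 5, 287], [1, 8], [4, 4], [3, 2]]
`print(b[0])` → prints [4, 5, 287]
`print(len(b))` → prints 3
`print(c[0])` → prints [1, 8]

Answer:
[4, 5, 287]
3
[1, 8]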